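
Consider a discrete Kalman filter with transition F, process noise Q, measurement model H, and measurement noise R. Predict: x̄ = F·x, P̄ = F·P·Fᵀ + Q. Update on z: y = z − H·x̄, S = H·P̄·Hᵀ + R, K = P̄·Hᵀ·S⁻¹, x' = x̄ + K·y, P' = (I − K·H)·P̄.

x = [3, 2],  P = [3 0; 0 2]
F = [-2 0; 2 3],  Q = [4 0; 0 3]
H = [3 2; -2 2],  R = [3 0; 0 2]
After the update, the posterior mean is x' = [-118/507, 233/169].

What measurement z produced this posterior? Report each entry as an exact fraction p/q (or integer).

x̄ = F·x = [-6, 12]
P̄ = F·P·Fᵀ + Q = [16 -12; -12 33]
S = H·P̄·Hᵀ + R = [135 12; 12 294]
K = P̄·Hᵀ·S⁻¹ = [1288/6591 -436/2197; 430/2197 655/2197]
x' − x̄ = [2924/507, -1795/169] = K·y
y = (KᵀK)⁻¹·Kᵀ·(x' − x̄) = [-4, -33]
z = y + H·x̄ = [-4, -33] + [6, 36] = [2, 3]

z = [2, 3]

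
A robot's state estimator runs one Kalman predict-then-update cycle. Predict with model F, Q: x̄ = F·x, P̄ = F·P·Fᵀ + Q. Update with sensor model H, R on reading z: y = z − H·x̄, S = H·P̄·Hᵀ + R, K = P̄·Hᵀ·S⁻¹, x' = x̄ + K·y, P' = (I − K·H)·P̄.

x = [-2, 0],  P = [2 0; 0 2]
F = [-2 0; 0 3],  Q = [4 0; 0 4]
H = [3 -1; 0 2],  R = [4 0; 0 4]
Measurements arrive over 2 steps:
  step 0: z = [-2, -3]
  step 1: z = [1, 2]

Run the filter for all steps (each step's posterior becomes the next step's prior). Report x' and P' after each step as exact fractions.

step 0: x' = [-398/433, -1694/1299], P' = [228/433 132/433; 132/433 1232/1299]
step 1: x' = [17221/28557, 58261/85671], P' = [4696/9519 7660/28557; 7660/28557 76744/85671]

step 0: x̄ = F·x = [4, 0]
step 0: P̄ = F·P·Fᵀ + Q = [12 0; 0 22]
step 0: y = z − H·x̄ = [-14, -3]
step 0: S = H·P̄·Hᵀ + R = [134 -44; -44 92]
step 0: K = P̄·Hᵀ·S⁻¹ = [138/433 66/433; -11/1299 616/1299]
step 0: x' = x̄ + K·y = [-398/433, -1694/1299]
step 0: P' = (I − K·H)·P̄ = [228/433 132/433; 132/433 1232/1299]
step 1: x̄ = F·x = [796/433, -1694/433]
step 1: P̄ = F·P·Fᵀ + Q = [2644/433 -792/433; -792/433 5428/433]
step 1: y = z − H·x̄ = [-3649/433, 4254/433]
step 1: S = H·P̄·Hᵀ + R = [35708/433 -15608/433; -15608/433 23444/433]
step 1: K = P̄·Hᵀ·S⁻¹ = [8651/28557 3830/28557; -1951/85671 38372/85671]
step 1: x' = x̄ + K·y = [17221/28557, 58261/85671]
step 1: P' = (I − K·H)·P̄ = [4696/9519 7660/28557; 7660/28557 76744/85671]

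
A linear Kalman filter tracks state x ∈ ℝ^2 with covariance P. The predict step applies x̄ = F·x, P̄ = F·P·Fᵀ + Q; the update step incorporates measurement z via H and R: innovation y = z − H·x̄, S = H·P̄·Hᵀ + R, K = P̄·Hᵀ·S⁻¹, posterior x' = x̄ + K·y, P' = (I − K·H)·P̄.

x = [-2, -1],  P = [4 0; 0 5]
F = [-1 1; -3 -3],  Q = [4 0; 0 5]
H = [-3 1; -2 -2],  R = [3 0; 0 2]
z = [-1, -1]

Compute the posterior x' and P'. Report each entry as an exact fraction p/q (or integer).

x̄ = F·x = [1, 9]
P̄ = F·P·Fᵀ + Q = [13 -3; -3 86]
y = z − H·x̄ = [-7, 19]
S = H·P̄·Hᵀ + R = [224 -106; -106 374]
K = P̄·Hᵀ·S⁻¹ = [-4457/18135 -2233/18135; 2989/12090 -4519/12090]
x' = x̄ + K·y = [6907/18135, 1013/6045]
P' = (I − K·H)·P̄ = [3901/18135 -556/6045; -556/6045 1877/4030]

x' = [6907/18135, 1013/6045]
P' = [3901/18135 -556/6045; -556/6045 1877/4030]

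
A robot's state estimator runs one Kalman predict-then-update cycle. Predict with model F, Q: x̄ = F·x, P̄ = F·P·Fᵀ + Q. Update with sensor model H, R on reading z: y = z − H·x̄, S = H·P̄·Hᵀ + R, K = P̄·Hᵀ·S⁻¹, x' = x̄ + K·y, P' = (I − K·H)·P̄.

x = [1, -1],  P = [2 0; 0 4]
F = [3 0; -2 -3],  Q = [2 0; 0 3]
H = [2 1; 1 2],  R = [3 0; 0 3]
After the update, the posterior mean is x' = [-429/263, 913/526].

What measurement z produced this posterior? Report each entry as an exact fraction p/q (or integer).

x̄ = F·x = [3, 1]
P̄ = F·P·Fᵀ + Q = [20 -12; -12 47]
S = H·P̄·Hᵀ + R = [82 74; 74 163]
K = P̄·Hᵀ·S⁻¹ = [162/263 -80/263; -773/2630 837/1315]
x' − x̄ = [-1218/263, 387/526] = K·y
y = (KᵀK)⁻¹·Kᵀ·(x' − x̄) = [-9, -3]
z = y + H·x̄ = [-9, -3] + [7, 5] = [-2, 2]

z = [-2, 2]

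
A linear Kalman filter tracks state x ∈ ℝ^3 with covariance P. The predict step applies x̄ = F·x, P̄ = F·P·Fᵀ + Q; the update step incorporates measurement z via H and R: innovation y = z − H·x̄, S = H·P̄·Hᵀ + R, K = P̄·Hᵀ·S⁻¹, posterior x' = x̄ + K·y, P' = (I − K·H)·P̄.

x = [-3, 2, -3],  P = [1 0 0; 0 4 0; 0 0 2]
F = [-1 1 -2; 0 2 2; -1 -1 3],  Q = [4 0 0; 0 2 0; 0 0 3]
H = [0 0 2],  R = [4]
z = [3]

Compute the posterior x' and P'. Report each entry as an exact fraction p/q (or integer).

x' = [103/18, -16/27, 31/27]
P' = [26/3 20/9 -5/9; 20/9 686/27 4/27; -5/9 4/27 26/27]

x̄ = F·x = [11, -2, -8]
P̄ = F·P·Fᵀ + Q = [17 0 -15; 0 26 4; -15 4 26]
y = z − H·x̄ = [19]
S = H·P̄·Hᵀ + R = [108]
K = P̄·Hᵀ·S⁻¹ = [-5/18; 2/27; 13/27]
x' = x̄ + K·y = [103/18, -16/27, 31/27]
P' = (I − K·H)·P̄ = [26/3 20/9 -5/9; 20/9 686/27 4/27; -5/9 4/27 26/27]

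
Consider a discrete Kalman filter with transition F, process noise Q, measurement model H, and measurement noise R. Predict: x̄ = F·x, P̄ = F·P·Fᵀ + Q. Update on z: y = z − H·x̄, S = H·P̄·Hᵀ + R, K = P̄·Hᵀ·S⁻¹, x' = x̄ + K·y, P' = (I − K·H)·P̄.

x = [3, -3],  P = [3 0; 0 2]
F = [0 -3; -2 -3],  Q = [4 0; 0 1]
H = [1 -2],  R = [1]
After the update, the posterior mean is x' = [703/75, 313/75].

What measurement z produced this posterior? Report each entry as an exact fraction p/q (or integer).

x̄ = F·x = [9, 3]
P̄ = F·P·Fᵀ + Q = [22 18; 18 31]
S = H·P̄·Hᵀ + R = [75]
K = P̄·Hᵀ·S⁻¹ = [-14/75; -44/75]
x' − x̄ = [28/75, 88/75] = K·y
y = (KᵀK)⁻¹·Kᵀ·(x' − x̄) = [-2]
z = y + H·x̄ = [-2] + [3] = [1]

z = [1]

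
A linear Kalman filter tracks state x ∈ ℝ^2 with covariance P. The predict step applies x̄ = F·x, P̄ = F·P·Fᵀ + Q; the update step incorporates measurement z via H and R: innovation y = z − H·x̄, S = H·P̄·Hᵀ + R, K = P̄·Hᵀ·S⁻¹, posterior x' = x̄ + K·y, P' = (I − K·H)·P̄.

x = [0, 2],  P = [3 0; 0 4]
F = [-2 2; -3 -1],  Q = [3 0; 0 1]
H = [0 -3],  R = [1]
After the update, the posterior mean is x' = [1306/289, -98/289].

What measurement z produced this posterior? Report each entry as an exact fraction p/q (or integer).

z = [1]

x̄ = F·x = [4, -2]
P̄ = F·P·Fᵀ + Q = [31 10; 10 32]
S = H·P̄·Hᵀ + R = [289]
K = P̄·Hᵀ·S⁻¹ = [-30/289; -96/289]
x' − x̄ = [150/289, 480/289] = K·y
y = (KᵀK)⁻¹·Kᵀ·(x' − x̄) = [-5]
z = y + H·x̄ = [-5] + [6] = [1]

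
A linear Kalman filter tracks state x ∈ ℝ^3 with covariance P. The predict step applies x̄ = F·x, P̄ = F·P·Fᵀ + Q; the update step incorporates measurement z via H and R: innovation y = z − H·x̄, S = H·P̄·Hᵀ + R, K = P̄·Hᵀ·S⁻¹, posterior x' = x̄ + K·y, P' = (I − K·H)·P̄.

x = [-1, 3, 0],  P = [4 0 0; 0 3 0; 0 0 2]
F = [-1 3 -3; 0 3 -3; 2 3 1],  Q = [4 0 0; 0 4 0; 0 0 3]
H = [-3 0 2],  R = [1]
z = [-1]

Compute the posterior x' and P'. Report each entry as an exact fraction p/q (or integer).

x' = [3145/514, 3231/514, 4453/514]
P' = [9553/514 10761/514 14263/514; 10761/514 16537/514 16095/514; 14263/514 16095/514 21423/514]

x̄ = F·x = [10, 9, 7]
P̄ = F·P·Fᵀ + Q = [53 45 13; 45 49 21; 13 21 48]
y = z − H·x̄ = [15]
S = H·P̄·Hᵀ + R = [514]
K = P̄·Hᵀ·S⁻¹ = [-133/514; -93/514; 57/514]
x' = x̄ + K·y = [3145/514, 3231/514, 4453/514]
P' = (I − K·H)·P̄ = [9553/514 10761/514 14263/514; 10761/514 16537/514 16095/514; 14263/514 16095/514 21423/514]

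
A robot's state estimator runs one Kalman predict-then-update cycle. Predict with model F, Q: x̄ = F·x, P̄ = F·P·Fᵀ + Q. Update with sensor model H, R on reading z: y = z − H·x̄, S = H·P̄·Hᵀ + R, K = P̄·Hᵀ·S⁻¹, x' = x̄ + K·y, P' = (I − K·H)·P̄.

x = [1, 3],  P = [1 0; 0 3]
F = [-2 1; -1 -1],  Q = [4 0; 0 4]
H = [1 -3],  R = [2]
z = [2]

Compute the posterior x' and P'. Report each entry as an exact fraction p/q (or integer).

x' = [-9/13, -89/91]
P' = [115/13 37/13; 37/13 103/91]

x̄ = F·x = [1, -4]
P̄ = F·P·Fᵀ + Q = [11 -1; -1 8]
y = z − H·x̄ = [-11]
S = H·P̄·Hᵀ + R = [91]
K = P̄·Hᵀ·S⁻¹ = [2/13; -25/91]
x' = x̄ + K·y = [-9/13, -89/91]
P' = (I − K·H)·P̄ = [115/13 37/13; 37/13 103/91]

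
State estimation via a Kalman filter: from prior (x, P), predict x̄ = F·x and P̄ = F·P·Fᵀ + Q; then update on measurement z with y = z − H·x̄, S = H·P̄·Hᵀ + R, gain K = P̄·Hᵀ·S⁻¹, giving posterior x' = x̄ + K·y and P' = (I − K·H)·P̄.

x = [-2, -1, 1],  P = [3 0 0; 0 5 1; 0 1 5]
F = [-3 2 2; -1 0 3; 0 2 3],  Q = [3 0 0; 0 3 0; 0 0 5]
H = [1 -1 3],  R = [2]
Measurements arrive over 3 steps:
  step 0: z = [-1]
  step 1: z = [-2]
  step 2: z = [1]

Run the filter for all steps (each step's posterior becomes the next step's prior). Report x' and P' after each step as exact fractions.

step 0: x' = [3933/833, 70/17, -26/49], P' = [19605/833 126/17 -255/49; 126/17 426/17 6; -255/49 6 193/49]
step 1: x' = [-28795999/2249385, -1296293/149959, 543138/749795], P' = [338366527/2249385 13748171/149959 -14545984/749795; 13748171/149959 9106494/149959 -1536261/149959; -14545984/749795 -1536261/149959 2427439/749795]
step 2: x' = [4042508462/505731461, 8910023018/2528657305, -2982738819/2528657305], P' = [255121451005/505731461 158996810308/505731461 -32168313765/505731461; 158996810308/505731461 507808820206/2528657305 -96223172208/2528657305; -32168313765/505731461 -96223172208/2528657305 22145636069/2528657305]

step 0: x̄ = F·x = [6, 5, 1]
step 0: P̄ = F·P·Fᵀ + Q = [78 45 60; 45 51 51; 60 51 82]
step 0: y = z − H·x̄ = [-5]
step 0: S = H·P̄·Hᵀ + R = [833]
step 0: K = P̄·Hᵀ·S⁻¹ = [213/833; 3/17; 15/49]
step 0: x' = x̄ + K·y = [3933/833, 70/17, -26/49]
step 0: P' = (I − K·H)·P̄ = [19605/833 126/17 -255/49; 126/17 426/17 6; -255/49 6 193/49]
step 1: x̄ = F·x = [-5823/833, -5259/833, 5534/833]
step 1: P̄ = F·P·Fᵀ + Q = [293480/833 143826/833 155133/833; 143826/833 77643/833 60174/833; 155133/833 60174/833 177166/833]
step 1: y = z − H·x̄ = [-17704/833]
step 1: S = H·P̄·Hᵀ + R = [2249385/833]
step 1: K = P̄·Hᵀ·S⁻¹ = [615053/2249385; 16447/149959; 208819/749795]
step 1: x' = x̄ + K·y = [-28795999/2249385, -1296293/149959, 543138/749795]
step 1: P' = (I − K·H)·P̄ = [338366527/2249385 13748171/149959 -14545984/749795; 13748171/149959 9106494/149959 -1536261/149959; -14545984/749795 -1536261/149959 2427439/749795]
step 2: x̄ = F·x = [3383869/149959, 33684241/2249385, -11333516/749795]
step 2: P̄ = F·P·Fᵀ + Q = [99479942/149959 65873489/149959 -32329962/149959; 65873489/149959 672483247/2249385 -118084637/749795; -32329962/149959 -118084637/749795 115550146/749795]
step 2: y = z − H·x̄ = [17435447/449877]
step 2: S = H·P̄·Hᵀ + R = [505731461/449877]
step 2: K = P̄·Hᵀ·S⁻¹ = [-190150299/505731461; -149428529/505731461; 181851159/505731461]
step 2: x' = x̄ + K·y = [4042508462/505731461, 8910023018/2528657305, -2982738819/2528657305]
step 2: P' = (I − K·H)·P̄ = [255121451005/505731461 158996810308/505731461 -32168313765/505731461; 158996810308/505731461 507808820206/2528657305 -96223172208/2528657305; -32168313765/505731461 -96223172208/2528657305 22145636069/2528657305]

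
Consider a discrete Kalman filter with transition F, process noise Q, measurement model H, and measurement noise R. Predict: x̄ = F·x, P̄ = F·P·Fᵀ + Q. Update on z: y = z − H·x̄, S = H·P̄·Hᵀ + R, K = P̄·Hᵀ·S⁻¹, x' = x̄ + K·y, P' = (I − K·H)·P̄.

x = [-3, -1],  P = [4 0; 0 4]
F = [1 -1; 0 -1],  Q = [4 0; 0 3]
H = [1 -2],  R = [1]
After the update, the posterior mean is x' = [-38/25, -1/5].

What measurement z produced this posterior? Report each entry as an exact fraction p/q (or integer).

z = [-1]

x̄ = F·x = [-2, 1]
P̄ = F·P·Fᵀ + Q = [12 4; 4 7]
S = H·P̄·Hᵀ + R = [25]
K = P̄·Hᵀ·S⁻¹ = [4/25; -2/5]
x' − x̄ = [12/25, -6/5] = K·y
y = (KᵀK)⁻¹·Kᵀ·(x' − x̄) = [3]
z = y + H·x̄ = [3] + [-4] = [-1]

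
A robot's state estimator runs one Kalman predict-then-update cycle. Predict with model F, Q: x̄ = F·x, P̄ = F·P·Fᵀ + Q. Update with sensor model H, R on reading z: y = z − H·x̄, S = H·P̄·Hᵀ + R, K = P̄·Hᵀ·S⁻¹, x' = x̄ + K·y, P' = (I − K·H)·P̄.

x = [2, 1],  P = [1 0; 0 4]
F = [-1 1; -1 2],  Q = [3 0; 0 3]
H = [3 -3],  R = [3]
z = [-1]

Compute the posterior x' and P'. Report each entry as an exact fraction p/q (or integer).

x̄ = F·x = [-1, 0]
P̄ = F·P·Fᵀ + Q = [8 9; 9 20]
y = z − H·x̄ = [2]
S = H·P̄·Hᵀ + R = [93]
K = P̄·Hᵀ·S⁻¹ = [-1/31; -11/31]
x' = x̄ + K·y = [-33/31, -22/31]
P' = (I − K·H)·P̄ = [245/31 246/31; 246/31 257/31]

x' = [-33/31, -22/31]
P' = [245/31 246/31; 246/31 257/31]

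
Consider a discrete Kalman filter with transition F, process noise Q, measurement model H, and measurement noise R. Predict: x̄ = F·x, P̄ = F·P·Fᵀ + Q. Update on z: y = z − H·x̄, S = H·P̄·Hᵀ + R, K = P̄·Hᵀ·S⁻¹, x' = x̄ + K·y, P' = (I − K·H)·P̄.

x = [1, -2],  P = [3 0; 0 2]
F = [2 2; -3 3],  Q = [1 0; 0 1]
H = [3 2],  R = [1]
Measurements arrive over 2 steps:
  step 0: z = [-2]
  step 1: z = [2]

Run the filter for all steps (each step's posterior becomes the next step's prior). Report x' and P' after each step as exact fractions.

step 0: x' = [259/151, -545/151], P' = [3741/302 -2793/151; -2793/151 4208/151]
step 1: x' = [-372053/304033, 860402/304033], P' = [698367/608066 -515172/304033; -515172/304033 1671685/608066]

step 0: x̄ = F·x = [-2, -9]
step 0: P̄ = F·P·Fᵀ + Q = [21 -6; -6 46]
step 0: y = z − H·x̄ = [22]
step 0: S = H·P̄·Hᵀ + R = [302]
step 0: K = P̄·Hᵀ·S⁻¹ = [51/302; 37/151]
step 0: x' = x̄ + K·y = [259/151, -545/151]
step 0: P' = (I − K·H)·P̄ = [3741/302 -2793/151; -2793/151 4208/151]
step 1: x̄ = F·x = [-572/151, -2412/151]
step 1: P̄ = F·P·Fᵀ + Q = [2121/151 14025/151; 14025/151 210263/302]
step 1: y = z − H·x̄ = [6842/151]
step 1: S = H·P̄·Hᵀ + R = [608066/151]
step 1: K = P̄·Hᵀ·S⁻¹ = [34413/608066; 126169/304033]
step 1: x' = x̄ + K·y = [-372053/304033, 860402/304033]
step 1: P' = (I − K·H)·P̄ = [698367/608066 -515172/304033; -515172/304033 1671685/608066]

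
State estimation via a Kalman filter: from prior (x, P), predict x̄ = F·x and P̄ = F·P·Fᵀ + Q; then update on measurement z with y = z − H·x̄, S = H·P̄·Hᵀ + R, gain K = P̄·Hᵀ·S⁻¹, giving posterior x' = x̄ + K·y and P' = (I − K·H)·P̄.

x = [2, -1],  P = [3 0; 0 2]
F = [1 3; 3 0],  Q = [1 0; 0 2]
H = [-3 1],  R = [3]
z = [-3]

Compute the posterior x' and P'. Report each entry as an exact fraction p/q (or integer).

x̄ = F·x = [-1, 6]
P̄ = F·P·Fᵀ + Q = [22 9; 9 29]
y = z − H·x̄ = [-12]
S = H·P̄·Hᵀ + R = [176]
K = P̄·Hᵀ·S⁻¹ = [-57/176; 1/88]
x' = x̄ + K·y = [127/44, 129/22]
P' = (I − K·H)·P̄ = [623/176 849/88; 849/88 1275/44]

x' = [127/44, 129/22]
P' = [623/176 849/88; 849/88 1275/44]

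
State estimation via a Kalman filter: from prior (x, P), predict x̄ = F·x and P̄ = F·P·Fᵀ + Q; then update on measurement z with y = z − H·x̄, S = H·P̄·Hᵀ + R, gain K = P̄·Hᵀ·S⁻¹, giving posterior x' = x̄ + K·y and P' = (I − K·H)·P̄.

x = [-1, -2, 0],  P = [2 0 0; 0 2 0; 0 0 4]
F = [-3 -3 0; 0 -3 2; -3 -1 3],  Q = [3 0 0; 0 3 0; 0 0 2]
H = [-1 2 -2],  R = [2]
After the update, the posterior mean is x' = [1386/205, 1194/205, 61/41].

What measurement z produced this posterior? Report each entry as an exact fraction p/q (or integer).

x̄ = F·x = [9, 6, 5]
P̄ = F·P·Fᵀ + Q = [39 18 24; 18 37 30; 24 30 58]
S = H·P̄·Hᵀ + R = [205]
K = P̄·Hᵀ·S⁻¹ = [-51/205; -4/205; -16/41]
x' − x̄ = [-459/205, -36/205, -144/41] = K·y
y = (KᵀK)⁻¹·Kᵀ·(x' − x̄) = [9]
z = y + H·x̄ = [9] + [-7] = [2]

z = [2]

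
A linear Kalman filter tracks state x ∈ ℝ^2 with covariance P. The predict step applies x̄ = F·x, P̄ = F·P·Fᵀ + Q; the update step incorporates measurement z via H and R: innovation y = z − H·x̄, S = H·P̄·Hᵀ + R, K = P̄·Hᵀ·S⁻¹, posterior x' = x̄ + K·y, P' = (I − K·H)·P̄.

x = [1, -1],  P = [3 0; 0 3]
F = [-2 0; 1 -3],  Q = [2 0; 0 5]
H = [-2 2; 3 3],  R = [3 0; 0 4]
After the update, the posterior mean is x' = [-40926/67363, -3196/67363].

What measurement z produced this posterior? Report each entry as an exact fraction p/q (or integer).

z = [1, -2]

x̄ = F·x = [-2, 4]
P̄ = F·P·Fᵀ + Q = [14 -6; -6 35]
S = H·P̄·Hᵀ + R = [247 126; 126 337]
K = P̄·Hᵀ·S⁻¹ = [-16504/67363 10968/67363; 16672/67363 11157/67363]
x' − x̄ = [93800/67363, -272648/67363] = K·y
y = (KᵀK)⁻¹·Kᵀ·(x' − x̄) = [-11, -8]
z = y + H·x̄ = [-11, -8] + [12, 6] = [1, -2]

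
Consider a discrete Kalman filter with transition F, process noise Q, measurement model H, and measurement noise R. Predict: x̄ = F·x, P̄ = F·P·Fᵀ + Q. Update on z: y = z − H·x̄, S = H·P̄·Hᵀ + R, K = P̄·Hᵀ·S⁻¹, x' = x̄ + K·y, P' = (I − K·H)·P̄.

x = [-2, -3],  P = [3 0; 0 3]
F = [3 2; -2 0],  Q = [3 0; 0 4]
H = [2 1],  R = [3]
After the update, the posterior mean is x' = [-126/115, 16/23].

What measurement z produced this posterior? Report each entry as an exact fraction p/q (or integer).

z = [-1]

x̄ = F·x = [-12, 4]
P̄ = F·P·Fᵀ + Q = [42 -18; -18 16]
S = H·P̄·Hᵀ + R = [115]
K = P̄·Hᵀ·S⁻¹ = [66/115; -4/23]
x' − x̄ = [1254/115, -76/23] = K·y
y = (KᵀK)⁻¹·Kᵀ·(x' − x̄) = [19]
z = y + H·x̄ = [19] + [-20] = [-1]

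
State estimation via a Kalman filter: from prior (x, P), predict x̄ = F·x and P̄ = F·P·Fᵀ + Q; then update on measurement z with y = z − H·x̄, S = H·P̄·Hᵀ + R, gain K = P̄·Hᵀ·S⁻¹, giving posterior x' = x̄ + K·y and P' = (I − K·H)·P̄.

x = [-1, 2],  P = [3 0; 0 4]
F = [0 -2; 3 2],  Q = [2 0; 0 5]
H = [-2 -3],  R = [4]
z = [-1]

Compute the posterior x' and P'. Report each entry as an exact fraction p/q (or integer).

x' = [-334/79, 247/79]
P' = [1386/79 -928/79; -928/79 656/79]

x̄ = F·x = [-4, 1]
P̄ = F·P·Fᵀ + Q = [18 -16; -16 48]
y = z − H·x̄ = [-6]
S = H·P̄·Hᵀ + R = [316]
K = P̄·Hᵀ·S⁻¹ = [3/79; -28/79]
x' = x̄ + K·y = [-334/79, 247/79]
P' = (I − K·H)·P̄ = [1386/79 -928/79; -928/79 656/79]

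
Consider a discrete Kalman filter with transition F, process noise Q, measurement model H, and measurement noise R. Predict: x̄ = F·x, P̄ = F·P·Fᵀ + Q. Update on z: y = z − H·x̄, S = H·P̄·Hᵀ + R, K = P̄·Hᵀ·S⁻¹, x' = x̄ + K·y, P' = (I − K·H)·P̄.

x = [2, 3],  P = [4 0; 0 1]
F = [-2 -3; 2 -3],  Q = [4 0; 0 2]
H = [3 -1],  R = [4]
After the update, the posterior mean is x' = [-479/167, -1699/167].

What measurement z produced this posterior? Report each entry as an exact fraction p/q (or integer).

x̄ = F·x = [-13, -5]
P̄ = F·P·Fᵀ + Q = [29 -7; -7 27]
S = H·P̄·Hᵀ + R = [334]
K = P̄·Hᵀ·S⁻¹ = [47/167; -24/167]
x' − x̄ = [1692/167, -864/167] = K·y
y = (KᵀK)⁻¹·Kᵀ·(x' − x̄) = [36]
z = y + H·x̄ = [36] + [-34] = [2]

z = [2]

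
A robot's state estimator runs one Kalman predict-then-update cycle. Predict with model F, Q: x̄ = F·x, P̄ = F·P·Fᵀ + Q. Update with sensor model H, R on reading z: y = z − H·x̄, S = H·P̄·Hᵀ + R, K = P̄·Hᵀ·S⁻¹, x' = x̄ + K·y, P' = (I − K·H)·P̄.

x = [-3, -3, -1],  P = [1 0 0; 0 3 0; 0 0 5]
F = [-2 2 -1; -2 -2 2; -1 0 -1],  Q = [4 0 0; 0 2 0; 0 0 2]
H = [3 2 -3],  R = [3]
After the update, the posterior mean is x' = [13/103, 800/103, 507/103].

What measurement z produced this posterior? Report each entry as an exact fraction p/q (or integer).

x̄ = F·x = [1, 10, 4]
P̄ = F·P·Fᵀ + Q = [25 -18 7; -18 38 -8; 7 -8 8]
S = H·P̄·Hᵀ + R = [206]
K = P̄·Hᵀ·S⁻¹ = [9/103; 23/103; -19/206]
x' − x̄ = [-90/103, -230/103, 95/103] = K·y
y = (KᵀK)⁻¹·Kᵀ·(x' − x̄) = [-10]
z = y + H·x̄ = [-10] + [11] = [1]

z = [1]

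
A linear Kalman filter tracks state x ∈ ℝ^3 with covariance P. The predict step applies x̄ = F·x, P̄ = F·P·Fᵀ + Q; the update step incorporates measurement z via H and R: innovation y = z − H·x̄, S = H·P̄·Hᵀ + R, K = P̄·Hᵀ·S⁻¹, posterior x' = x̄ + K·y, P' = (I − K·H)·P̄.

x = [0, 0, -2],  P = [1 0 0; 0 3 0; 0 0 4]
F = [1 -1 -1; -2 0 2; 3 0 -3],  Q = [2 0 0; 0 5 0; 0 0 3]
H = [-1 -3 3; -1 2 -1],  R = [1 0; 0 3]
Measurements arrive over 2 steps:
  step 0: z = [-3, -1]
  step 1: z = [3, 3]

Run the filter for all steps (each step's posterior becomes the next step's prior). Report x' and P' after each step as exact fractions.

step 0: x̄ = F·x = [2, -4, 6]
step 0: P̄ = F·P·Fᵀ + Q = [10 -10 15; -10 25 -30; 15 -30 48]
step 0: y = z − H·x̄ = [-31, 15]
step 0: S = H·P̄·Hᵀ + R = [1058 -594; -594 351]
step 0: K = P̄·Hᵀ·S⁻¹ = [-145/686 -500/1029; -5/98 25/147; 141/686 -8/3087]
step 0: x' = x̄ + K·y = [867/686, 13/98, -845/2058]
step 0: P' = (I − K·H)·P̄ = [1285/686 95/98 1045/686; 95/98 25/14 205/98; 1045/686 205/98 5491/2058]
step 1: x̄ = F·x = [3173/2058, -3446/1029, 1723/343]
step 1: P̄ = F·P·Fᵀ + Q = [15487/2058 -5386/1029 2693/343; -5386/1029 11297/1029 -3076/343; 2693/343 -3076/343 5643/343]
step 1: y = z − H·x̄ = [-6049/294, 33469/2058]
step 1: S = H·P̄·Hᵀ + R = [14209/42 -61549/294; -61549/294 295123/2058]
step 1: K = P̄·Hᵀ·S⁻¹ = [-1770501/9645793 -4323140/9645793; -536307/9645793 1649269/9645793; 1990416/9645793 64608/9645793]
step 1: x' = x̄ + K·y = [-19007166/9645793, 5553657/9645793, 8552181/9645793]
step 1: P' = (I − K·H)·P̄ = [17035923/9645793 9154977/9645793 14243451/9645793; 9154977/9645793 16975674/9645793 19848564/9645793; 14243451/9645793 19848564/9645793 25259853/9645793]

step 0: x' = [867/686, 13/98, -845/2058], P' = [1285/686 95/98 1045/686; 95/98 25/14 205/98; 1045/686 205/98 5491/2058]
step 1: x' = [-19007166/9645793, 5553657/9645793, 8552181/9645793], P' = [17035923/9645793 9154977/9645793 14243451/9645793; 9154977/9645793 16975674/9645793 19848564/9645793; 14243451/9645793 19848564/9645793 25259853/9645793]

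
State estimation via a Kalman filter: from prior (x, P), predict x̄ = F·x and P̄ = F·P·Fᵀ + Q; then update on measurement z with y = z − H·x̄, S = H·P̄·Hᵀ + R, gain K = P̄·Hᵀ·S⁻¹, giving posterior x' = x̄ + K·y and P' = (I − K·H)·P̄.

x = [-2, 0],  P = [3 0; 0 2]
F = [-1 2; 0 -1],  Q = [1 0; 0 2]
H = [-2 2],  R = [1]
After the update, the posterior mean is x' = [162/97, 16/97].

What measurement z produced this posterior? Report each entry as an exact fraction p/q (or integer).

x̄ = F·x = [2, 0]
P̄ = F·P·Fᵀ + Q = [12 -4; -4 4]
S = H·P̄·Hᵀ + R = [97]
K = P̄·Hᵀ·S⁻¹ = [-32/97; 16/97]
x' − x̄ = [-32/97, 16/97] = K·y
y = (KᵀK)⁻¹·Kᵀ·(x' − x̄) = [1]
z = y + H·x̄ = [1] + [-4] = [-3]

z = [-3]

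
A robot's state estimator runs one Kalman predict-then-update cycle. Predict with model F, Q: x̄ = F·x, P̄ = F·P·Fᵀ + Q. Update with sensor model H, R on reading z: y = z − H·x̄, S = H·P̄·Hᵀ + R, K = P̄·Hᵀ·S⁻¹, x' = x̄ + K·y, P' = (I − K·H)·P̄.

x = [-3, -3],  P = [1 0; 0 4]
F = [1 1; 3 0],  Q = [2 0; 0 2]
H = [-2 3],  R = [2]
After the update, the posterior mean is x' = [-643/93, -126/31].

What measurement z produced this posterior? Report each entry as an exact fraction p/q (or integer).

z = [2]

x̄ = F·x = [-6, -9]
P̄ = F·P·Fᵀ + Q = [7 3; 3 11]
S = H·P̄·Hᵀ + R = [93]
K = P̄·Hᵀ·S⁻¹ = [-5/93; 9/31]
x' − x̄ = [-85/93, 153/31] = K·y
y = (KᵀK)⁻¹·Kᵀ·(x' − x̄) = [17]
z = y + H·x̄ = [17] + [-15] = [2]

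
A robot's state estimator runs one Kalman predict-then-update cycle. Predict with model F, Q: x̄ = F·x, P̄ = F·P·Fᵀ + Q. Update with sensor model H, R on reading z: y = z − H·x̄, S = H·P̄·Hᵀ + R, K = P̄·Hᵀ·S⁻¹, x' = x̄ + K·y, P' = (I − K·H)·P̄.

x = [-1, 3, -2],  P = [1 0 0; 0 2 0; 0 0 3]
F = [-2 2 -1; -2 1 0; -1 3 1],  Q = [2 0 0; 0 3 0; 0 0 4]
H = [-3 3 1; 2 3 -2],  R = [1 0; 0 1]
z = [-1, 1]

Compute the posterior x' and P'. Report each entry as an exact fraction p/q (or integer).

x' = [29998/5115, 1163/465, 46366/5115]
P' = [128081/15345 5176/1395 211967/15345; 5176/1395 2386/1395 8617/1395; 211967/15345 8617/1395 354164/15345]

x̄ = F·x = [10, 5, 8]
P̄ = F·P·Fᵀ + Q = [17 8 11; 8 9 8; 11 8 26]
y = z − H·x̄ = [6, -18]
S = H·P̄·Hᵀ + R = [99 -33; -33 166]
K = P̄·Hᵀ·S⁻¹ = [-1468/15345 92/465; 247/1395 92/465; 2624/15345 -1/465]
x' = x̄ + K·y = [29998/5115, 1163/465, 46366/5115]
P' = (I − K·H)·P̄ = [128081/15345 5176/1395 211967/15345; 5176/1395 2386/1395 8617/1395; 211967/15345 8617/1395 354164/15345]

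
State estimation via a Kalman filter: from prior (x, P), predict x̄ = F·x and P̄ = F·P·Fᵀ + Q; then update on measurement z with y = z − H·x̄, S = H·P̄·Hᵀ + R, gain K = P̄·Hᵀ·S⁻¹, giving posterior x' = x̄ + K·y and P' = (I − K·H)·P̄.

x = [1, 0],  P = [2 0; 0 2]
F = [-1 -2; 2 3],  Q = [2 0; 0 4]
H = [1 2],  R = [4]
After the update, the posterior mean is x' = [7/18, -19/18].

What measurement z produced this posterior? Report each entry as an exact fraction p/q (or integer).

z = [-2]

x̄ = F·x = [-1, 2]
P̄ = F·P·Fᵀ + Q = [12 -16; -16 30]
S = H·P̄·Hᵀ + R = [72]
K = P̄·Hᵀ·S⁻¹ = [-5/18; 11/18]
x' − x̄ = [25/18, -55/18] = K·y
y = (KᵀK)⁻¹·Kᵀ·(x' − x̄) = [-5]
z = y + H·x̄ = [-5] + [3] = [-2]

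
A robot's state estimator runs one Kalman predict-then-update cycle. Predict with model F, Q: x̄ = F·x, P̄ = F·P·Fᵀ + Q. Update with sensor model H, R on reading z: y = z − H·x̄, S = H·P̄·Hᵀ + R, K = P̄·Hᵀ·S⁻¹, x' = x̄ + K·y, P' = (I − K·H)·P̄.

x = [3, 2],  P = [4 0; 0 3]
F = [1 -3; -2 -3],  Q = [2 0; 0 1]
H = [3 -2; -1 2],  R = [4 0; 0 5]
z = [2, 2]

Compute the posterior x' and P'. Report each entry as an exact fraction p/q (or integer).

x̄ = F·x = [-3, -12]
P̄ = F·P·Fᵀ + Q = [33 19; 19 44]
y = z − H·x̄ = [-13, 23]
S = H·P̄·Hᵀ + R = [249 -123; -123 138]
K = P̄·Hᵀ·S⁻¹ = [3011/6411 972/2137; 1403/6411 4456/6411]
x' = x̄ + K·y = [8692/6411, 2439/2137]
P' = (I − K·H)·P̄ = [13312/6411 13946/6411; 13946/6411 18113/6411]

x' = [8692/6411, 2439/2137]
P' = [13312/6411 13946/6411; 13946/6411 18113/6411]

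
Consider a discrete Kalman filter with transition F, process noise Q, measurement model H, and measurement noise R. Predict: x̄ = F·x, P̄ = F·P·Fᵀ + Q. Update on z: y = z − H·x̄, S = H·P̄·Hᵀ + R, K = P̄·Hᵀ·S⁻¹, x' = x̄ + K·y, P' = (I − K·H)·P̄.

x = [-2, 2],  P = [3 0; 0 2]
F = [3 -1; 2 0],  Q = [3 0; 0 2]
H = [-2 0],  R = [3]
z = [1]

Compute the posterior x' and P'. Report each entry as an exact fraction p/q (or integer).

x' = [-88/131, 16/131]
P' = [96/131 54/131; 54/131 538/131]

x̄ = F·x = [-8, -4]
P̄ = F·P·Fᵀ + Q = [32 18; 18 14]
y = z − H·x̄ = [-15]
S = H·P̄·Hᵀ + R = [131]
K = P̄·Hᵀ·S⁻¹ = [-64/131; -36/131]
x' = x̄ + K·y = [-88/131, 16/131]
P' = (I − K·H)·P̄ = [96/131 54/131; 54/131 538/131]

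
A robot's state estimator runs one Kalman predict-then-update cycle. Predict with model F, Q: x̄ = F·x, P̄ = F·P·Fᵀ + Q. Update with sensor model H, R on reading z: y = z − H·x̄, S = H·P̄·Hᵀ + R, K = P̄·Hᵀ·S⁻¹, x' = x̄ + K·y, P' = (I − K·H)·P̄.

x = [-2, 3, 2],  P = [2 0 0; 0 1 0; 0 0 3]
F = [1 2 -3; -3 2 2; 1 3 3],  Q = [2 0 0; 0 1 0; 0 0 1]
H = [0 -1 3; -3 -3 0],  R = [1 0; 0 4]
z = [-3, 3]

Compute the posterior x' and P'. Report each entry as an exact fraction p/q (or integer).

x' = [-421717/73530, 366799/73530, 5769/8170]
P' = [1813289/73530 -1799213/73530 -66923/8170; -1799213/73530 1817321/73530 67591/8170; -66923/8170 67591/8170 23529/8170]

x̄ = F·x = [-2, 16, 13]
P̄ = F·P·Fᵀ + Q = [35 -20 -19; -20 35 18; -19 18 39]
y = z − H·x̄ = [-26, 45]
S = H·P̄·Hᵀ + R = [279 54; 54 274]
K = P̄·Hᵀ·S⁻¹ = [-3854/36765 -1173/8170; 3818/36765 -1509/8170; 1498/4085 -501/8170]
x' = x̄ + K·y = [-421717/73530, 366799/73530, 5769/8170]
P' = (I − K·H)·P̄ = [1813289/73530 -1799213/73530 -66923/8170; -1799213/73530 1817321/73530 67591/8170; -66923/8170 67591/8170 23529/8170]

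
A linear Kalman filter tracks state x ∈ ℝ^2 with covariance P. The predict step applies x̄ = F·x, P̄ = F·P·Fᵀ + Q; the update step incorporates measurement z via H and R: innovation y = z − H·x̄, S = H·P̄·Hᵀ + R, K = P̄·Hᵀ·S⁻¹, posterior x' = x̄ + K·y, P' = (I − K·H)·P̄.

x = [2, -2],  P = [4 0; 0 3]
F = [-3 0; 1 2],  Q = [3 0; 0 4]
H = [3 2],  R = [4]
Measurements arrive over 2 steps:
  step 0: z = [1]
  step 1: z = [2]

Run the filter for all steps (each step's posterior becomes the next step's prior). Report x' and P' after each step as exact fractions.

step 0: x̄ = F·x = [-6, -2]
step 0: P̄ = F·P·Fᵀ + Q = [39 -12; -12 20]
step 0: y = z − H·x̄ = [23]
step 0: S = H·P̄·Hᵀ + R = [291]
step 0: K = P̄·Hᵀ·S⁻¹ = [31/97; 4/291]
step 0: x' = x̄ + K·y = [131/97, -490/291]
step 0: P' = (I − K·H)·P̄ = [900/97 -1288/97; -1288/97 5804/291]
step 1: x̄ = F·x = [-393/97, -587/291]
step 1: P̄ = F·P·Fᵀ + Q = [8391/97 5028/97; 5028/97 11624/291]
step 1: y = z − H·x̄ = [5293/291]
step 1: S = H·P̄·Hᵀ + R = [455225/291]
step 1: K = P̄·Hᵀ·S⁻¹ = [105687/455225; 2740/18209]
step 1: x' = x̄ + K·y = [77976/455225, 13107/18209]
step 1: P' = (I − K·H)·P̄ = [995316/455225 -51264/18209; -51264/18209 82376/18209]

step 0: x' = [131/97, -490/291], P' = [900/97 -1288/97; -1288/97 5804/291]
step 1: x' = [77976/455225, 13107/18209], P' = [995316/455225 -51264/18209; -51264/18209 82376/18209]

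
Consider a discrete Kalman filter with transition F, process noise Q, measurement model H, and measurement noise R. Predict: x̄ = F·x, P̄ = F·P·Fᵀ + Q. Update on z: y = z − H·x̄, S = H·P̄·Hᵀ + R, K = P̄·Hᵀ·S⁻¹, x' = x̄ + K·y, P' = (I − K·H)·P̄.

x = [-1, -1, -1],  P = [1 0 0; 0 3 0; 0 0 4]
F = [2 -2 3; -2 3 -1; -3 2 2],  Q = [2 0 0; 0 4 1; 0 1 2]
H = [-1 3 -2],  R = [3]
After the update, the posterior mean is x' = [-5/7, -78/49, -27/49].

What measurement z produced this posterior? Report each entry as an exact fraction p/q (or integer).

x̄ = F·x = [-3, 0, -1]
P̄ = F·P·Fᵀ + Q = [54 -34 6; -34 39 17; 6 17 39]
S = H·P̄·Hᵀ + R = [588]
K = P̄·Hᵀ·S⁻¹ = [-2/7; 39/196; -11/196]
x' − x̄ = [16/7, -78/49, 22/49] = K·y
y = (KᵀK)⁻¹·Kᵀ·(x' − x̄) = [-8]
z = y + H·x̄ = [-8] + [5] = [-3]

z = [-3]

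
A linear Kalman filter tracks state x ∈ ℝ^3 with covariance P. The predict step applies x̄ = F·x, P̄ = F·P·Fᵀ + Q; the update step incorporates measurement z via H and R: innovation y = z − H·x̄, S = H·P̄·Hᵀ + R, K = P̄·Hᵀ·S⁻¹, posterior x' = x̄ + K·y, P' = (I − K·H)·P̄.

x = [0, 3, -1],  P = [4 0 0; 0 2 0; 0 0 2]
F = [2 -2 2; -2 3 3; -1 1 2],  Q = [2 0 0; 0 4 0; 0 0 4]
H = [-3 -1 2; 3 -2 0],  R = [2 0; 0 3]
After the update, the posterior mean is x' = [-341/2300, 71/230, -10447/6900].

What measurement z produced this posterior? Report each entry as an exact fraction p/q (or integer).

x̄ = F·x = [-8, 6, 1]
P̄ = F·P·Fᵀ + Q = [34 -16 -4; -16 56 26; -4 26 18]
S = H·P̄·Hᵀ + R = [284 -370; -370 725]
K = P̄·Hᵀ·S⁻¹ = [-619/2300 273/5750; -91/230 -243/575; -773/6900 -2509/17250]
x' − x̄ = [18059/2300, -1309/230, -17347/6900] = K·y
y = (KᵀK)⁻¹·Kᵀ·(x' − x̄) = [-23, 35]
z = y + H·x̄ = [-23, 35] + [20, -36] = [-3, -1]

z = [-3, -1]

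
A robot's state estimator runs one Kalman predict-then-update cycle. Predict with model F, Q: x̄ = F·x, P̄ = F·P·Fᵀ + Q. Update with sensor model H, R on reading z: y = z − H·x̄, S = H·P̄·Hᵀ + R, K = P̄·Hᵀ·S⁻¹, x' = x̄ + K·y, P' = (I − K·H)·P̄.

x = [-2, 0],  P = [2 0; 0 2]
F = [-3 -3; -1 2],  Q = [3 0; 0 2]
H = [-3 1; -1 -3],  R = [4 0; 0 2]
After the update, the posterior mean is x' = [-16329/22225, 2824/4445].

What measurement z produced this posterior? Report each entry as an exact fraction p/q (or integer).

x̄ = F·x = [6, 2]
P̄ = F·P·Fᵀ + Q = [39 -6; -6 12]
S = H·P̄·Hᵀ + R = [403 33; 33 113]
K = P̄·Hᵀ·S⁻¹ = [-6603/22225 -2202/22225; 438/4445 -1308/4445]
x' − x̄ = [-149679/22225, -6066/4445] = K·y
y = (KᵀK)⁻¹·Kᵀ·(x' − x̄) = [19, 11]
z = y + H·x̄ = [19, 11] + [-16, -12] = [3, -1]

z = [3, -1]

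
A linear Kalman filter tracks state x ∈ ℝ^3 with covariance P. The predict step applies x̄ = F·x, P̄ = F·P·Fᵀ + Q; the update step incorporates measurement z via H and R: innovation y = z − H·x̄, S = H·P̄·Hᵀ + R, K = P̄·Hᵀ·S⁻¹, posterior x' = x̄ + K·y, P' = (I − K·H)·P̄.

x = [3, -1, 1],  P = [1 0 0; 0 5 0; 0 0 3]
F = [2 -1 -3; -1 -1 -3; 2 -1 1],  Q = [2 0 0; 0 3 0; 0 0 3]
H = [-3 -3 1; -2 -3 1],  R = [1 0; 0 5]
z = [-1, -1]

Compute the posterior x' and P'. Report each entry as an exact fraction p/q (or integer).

x' = [43604/13327, -16403/13327, 62132/13327]
P' = [37090/13327 -21654/13327 39138/13327; -21654/13327 25668/13327 13296/13327; 39138/13327 13296/13327 151989/13327]

x̄ = F·x = [4, -5, 8]
P̄ = F·P·Fᵀ + Q = [38 30 0; 30 36 -6; 0 -6 15]
y = z − H·x̄ = [-12, -16]
S = H·P̄·Hᵀ + R = [1258 1053; 1053 892]
K = P̄·Hᵀ·S⁻¹ = [-7170/13327 5984/13327; 1254/13327 -4080/13327; -5313/13327 6765/13327]
x' = x̄ + K·y = [43604/13327, -16403/13327, 62132/13327]
P' = (I − K·H)·P̄ = [37090/13327 -21654/13327 39138/13327; -21654/13327 25668/13327 13296/13327; 39138/13327 13296/13327 151989/13327]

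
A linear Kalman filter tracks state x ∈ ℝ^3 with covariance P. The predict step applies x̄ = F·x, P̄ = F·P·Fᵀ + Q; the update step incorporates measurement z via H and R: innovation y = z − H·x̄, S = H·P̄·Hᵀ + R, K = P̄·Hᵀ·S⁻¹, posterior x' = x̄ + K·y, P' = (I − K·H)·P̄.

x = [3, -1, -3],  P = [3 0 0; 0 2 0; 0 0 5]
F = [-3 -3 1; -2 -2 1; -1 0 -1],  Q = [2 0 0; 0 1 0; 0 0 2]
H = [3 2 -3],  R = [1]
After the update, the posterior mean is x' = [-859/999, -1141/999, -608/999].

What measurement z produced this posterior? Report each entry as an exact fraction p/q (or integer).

x̄ = F·x = [-9, -7, 0]
P̄ = F·P·Fᵀ + Q = [52 35 4; 35 26 1; 4 1 10]
S = H·P̄·Hᵀ + R = [999]
K = P̄·Hᵀ·S⁻¹ = [214/999; 154/999; -16/999]
x' − x̄ = [8132/999, 5852/999, -608/999] = K·y
y = (KᵀK)⁻¹·Kᵀ·(x' − x̄) = [38]
z = y + H·x̄ = [38] + [-41] = [-3]

z = [-3]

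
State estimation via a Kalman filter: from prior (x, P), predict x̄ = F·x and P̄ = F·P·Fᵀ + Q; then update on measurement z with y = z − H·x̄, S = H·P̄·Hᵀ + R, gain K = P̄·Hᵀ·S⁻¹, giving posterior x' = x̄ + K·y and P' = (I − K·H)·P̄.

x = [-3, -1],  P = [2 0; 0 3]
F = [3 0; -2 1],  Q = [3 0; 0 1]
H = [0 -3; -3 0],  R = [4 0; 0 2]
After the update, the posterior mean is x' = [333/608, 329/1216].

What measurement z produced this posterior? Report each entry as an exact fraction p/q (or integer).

x̄ = F·x = [-9, 5]
P̄ = F·P·Fᵀ + Q = [21 -12; -12 12]
S = H·P̄·Hᵀ + R = [112 -108; -108 191]
K = P̄·Hᵀ·S⁻¹ = [9/1216 -99/304; -747/2432 9/608]
x' − x̄ = [5805/608, -5751/1216] = K·y
y = (KᵀK)⁻¹·Kᵀ·(x' − x̄) = [14, -29]
z = y + H·x̄ = [14, -29] + [-15, 27] = [-1, -2]

z = [-1, -2]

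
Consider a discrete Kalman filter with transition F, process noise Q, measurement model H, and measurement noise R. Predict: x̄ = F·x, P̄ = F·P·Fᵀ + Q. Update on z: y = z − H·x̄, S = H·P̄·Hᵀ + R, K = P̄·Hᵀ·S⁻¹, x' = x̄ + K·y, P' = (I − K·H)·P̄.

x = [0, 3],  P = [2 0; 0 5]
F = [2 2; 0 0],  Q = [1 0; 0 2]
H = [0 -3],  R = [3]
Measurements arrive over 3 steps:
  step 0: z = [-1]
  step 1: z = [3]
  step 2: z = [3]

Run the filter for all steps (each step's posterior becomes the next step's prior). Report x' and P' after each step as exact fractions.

step 0: x̄ = F·x = [6, 0]
step 0: P̄ = F·P·Fᵀ + Q = [29 0; 0 2]
step 0: y = z − H·x̄ = [-1]
step 0: S = H·P̄·Hᵀ + R = [21]
step 0: K = P̄·Hᵀ·S⁻¹ = [0; -2/7]
step 0: x' = x̄ + K·y = [6, 2/7]
step 0: P' = (I − K·H)·P̄ = [29 0; 0 2/7]
step 1: x̄ = F·x = [88/7, 0]
step 1: P̄ = F·P·Fᵀ + Q = [827/7 0; 0 2]
step 1: y = z − H·x̄ = [3]
step 1: S = H·P̄·Hᵀ + R = [21]
step 1: K = P̄·Hᵀ·S⁻¹ = [0; -2/7]
step 1: x' = x̄ + K·y = [88/7, -6/7]
step 1: P' = (I − K·H)·P̄ = [827/7 0; 0 2/7]
step 2: x̄ = F·x = [164/7, 0]
step 2: P̄ = F·P·Fᵀ + Q = [3323/7 0; 0 2]
step 2: y = z − H·x̄ = [3]
step 2: S = H·P̄·Hᵀ + R = [21]
step 2: K = P̄·Hᵀ·S⁻¹ = [0; -2/7]
step 2: x' = x̄ + K·y = [164/7, -6/7]
step 2: P' = (I − K·H)·P̄ = [3323/7 0; 0 2/7]

step 0: x' = [6, 2/7], P' = [29 0; 0 2/7]
step 1: x' = [88/7, -6/7], P' = [827/7 0; 0 2/7]
step 2: x' = [164/7, -6/7], P' = [3323/7 0; 0 2/7]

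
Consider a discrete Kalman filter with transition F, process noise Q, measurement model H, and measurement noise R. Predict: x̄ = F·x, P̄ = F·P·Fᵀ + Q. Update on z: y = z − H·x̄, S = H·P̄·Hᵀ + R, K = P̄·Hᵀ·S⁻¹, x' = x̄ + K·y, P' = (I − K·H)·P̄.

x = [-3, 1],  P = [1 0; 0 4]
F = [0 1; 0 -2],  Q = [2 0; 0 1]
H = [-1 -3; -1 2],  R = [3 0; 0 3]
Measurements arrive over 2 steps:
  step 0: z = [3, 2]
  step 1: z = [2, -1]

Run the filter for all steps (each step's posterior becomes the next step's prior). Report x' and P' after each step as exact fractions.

step 0: x̄ = F·x = [1, -2]
step 0: P̄ = F·P·Fᵀ + Q = [6 -8; -8 17]
step 0: y = z − H·x̄ = [-2, 7]
step 0: S = H·P̄·Hᵀ + R = [114 -104; -104 109]
step 0: K = P̄·Hᵀ·S⁻¹ = [-163/805 -318/805; -319/1610 158/805]
step 0: x' = x̄ + K·y = [-219/161, -37/161]
step 0: P' = (I − K·H)·P̄ = [768/805 -93/805; -93/805 381/1610]
step 1: x̄ = F·x = [-37/161, 74/161]
step 1: P̄ = F·P·Fᵀ + Q = [3601/1610 -381/805; -381/805 1567/805]
step 1: y = z − H·x̄ = [507/161, -346/161]
step 1: S = H·P̄·Hᵀ + R = [6413/322 -3193/322; -3193/322 4803/322]
step 1: K = P̄·Hᵀ·S⁻¹ = [-14087/63995 -23022/63995; -11833/63995 10867/63995]
step 1: x' = x̄ + K·y = [-9592/63995, -31203/63995]
step 1: P' = (I − K·H)·P̄ = [58344/63995 -5361/63995; -5361/63995 2724/12799]

step 0: x' = [-219/161, -37/161], P' = [768/805 -93/805; -93/805 381/1610]
step 1: x' = [-9592/63995, -31203/63995], P' = [58344/63995 -5361/63995; -5361/63995 2724/12799]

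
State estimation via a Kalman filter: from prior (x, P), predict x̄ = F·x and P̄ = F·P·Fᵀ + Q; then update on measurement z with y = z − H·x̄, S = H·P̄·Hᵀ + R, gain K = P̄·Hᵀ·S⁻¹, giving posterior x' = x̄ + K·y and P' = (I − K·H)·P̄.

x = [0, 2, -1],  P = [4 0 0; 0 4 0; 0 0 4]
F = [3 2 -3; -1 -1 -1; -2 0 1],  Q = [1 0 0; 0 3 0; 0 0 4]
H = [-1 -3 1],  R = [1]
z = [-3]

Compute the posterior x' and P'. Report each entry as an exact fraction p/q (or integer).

x' = [1541/249, -105/83, -51/83]
P' = [11960/249 -1775/83 -1372/83; -1775/83 882/83 860/83; -1372/83 860/83 1224/83]

x̄ = F·x = [7, -1, -1]
P̄ = F·P·Fᵀ + Q = [89 -8 -36; -8 15 4; -36 4 24]
y = z − H·x̄ = [2]
S = H·P̄·Hᵀ + R = [249]
K = P̄·Hᵀ·S⁻¹ = [-101/249; -11/83; 16/83]
x' = x̄ + K·y = [1541/249, -105/83, -51/83]
P' = (I − K·H)·P̄ = [11960/249 -1775/83 -1372/83; -1775/83 882/83 860/83; -1372/83 860/83 1224/83]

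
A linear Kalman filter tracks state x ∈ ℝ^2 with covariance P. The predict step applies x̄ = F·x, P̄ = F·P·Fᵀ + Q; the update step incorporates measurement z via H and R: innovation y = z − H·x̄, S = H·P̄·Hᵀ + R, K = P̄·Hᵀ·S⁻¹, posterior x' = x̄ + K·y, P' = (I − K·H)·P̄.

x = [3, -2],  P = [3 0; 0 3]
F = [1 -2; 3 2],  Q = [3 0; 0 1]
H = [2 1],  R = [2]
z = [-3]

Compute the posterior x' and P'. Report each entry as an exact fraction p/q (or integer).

x̄ = F·x = [7, 5]
P̄ = F·P·Fᵀ + Q = [18 -3; -3 40]
y = z − H·x̄ = [-22]
S = H·P̄·Hᵀ + R = [102]
K = P̄·Hᵀ·S⁻¹ = [11/34; 1/3]
x' = x̄ + K·y = [-2/17, -7/3]
P' = (I − K·H)·P̄ = [249/34 -14; -14 86/3]

x' = [-2/17, -7/3]
P' = [249/34 -14; -14 86/3]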